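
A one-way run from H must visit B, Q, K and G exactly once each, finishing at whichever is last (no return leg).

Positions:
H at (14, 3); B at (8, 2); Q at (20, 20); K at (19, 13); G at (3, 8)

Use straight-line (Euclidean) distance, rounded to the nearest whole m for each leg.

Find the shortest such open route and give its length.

Shortest open route: 38 m.

There are 4! = 24 possible orderings.
H→B→Q→K→G: 6+22+7+17 = 52
H→B→Q→G→K: 6+22+21+17 = 66
H→B→K→Q→G: 6+16+7+21 = 50
H→B→K→G→Q: 6+16+17+21 = 60
H→B→G→Q→K: 6+8+21+7 = 42
H→B→G→K→Q: 6+8+17+7 = 38
H→Q→B→K→G: 18+22+16+17 = 73
H→Q→B→G→K: 18+22+8+17 = 65
H→Q→K→B→G: 18+7+16+8 = 49
H→Q→K→G→B: 18+7+17+8 = 50
H→Q→G→B→K: 18+21+8+16 = 63
H→Q→G→K→B: 18+21+17+16 = 72
H→K→B→Q→G: 11+16+22+21 = 70
H→K→B→G→Q: 11+16+8+21 = 56
… (10 more)
The minimum is 38.
One shortest path: H → B → G → K → Q.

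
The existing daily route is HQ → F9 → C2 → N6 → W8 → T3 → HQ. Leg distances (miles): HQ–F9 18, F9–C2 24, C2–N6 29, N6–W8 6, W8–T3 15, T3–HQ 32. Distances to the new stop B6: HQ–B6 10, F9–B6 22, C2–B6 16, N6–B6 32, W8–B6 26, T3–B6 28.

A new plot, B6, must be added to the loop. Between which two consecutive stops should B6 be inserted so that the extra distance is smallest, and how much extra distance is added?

Minimum extra distance: 6 miles, inserting B6 between T3 and HQ.

Insertion cost between consecutive stops i–j is d(i,B6) + d(B6,j) − d(i,j):
  between HQ and F9: 10 + 22 − 18 = 14
  between F9 and C2: 22 + 16 − 24 = 14
  between C2 and N6: 16 + 32 − 29 = 19
  between N6 and W8: 32 + 26 − 6 = 52
  between W8 and T3: 26 + 28 − 15 = 39
  between T3 and HQ: 28 + 10 − 32 = 6
Cheapest insertion is between T3 and HQ, adding 6.
New total = 124 + 6 = 130.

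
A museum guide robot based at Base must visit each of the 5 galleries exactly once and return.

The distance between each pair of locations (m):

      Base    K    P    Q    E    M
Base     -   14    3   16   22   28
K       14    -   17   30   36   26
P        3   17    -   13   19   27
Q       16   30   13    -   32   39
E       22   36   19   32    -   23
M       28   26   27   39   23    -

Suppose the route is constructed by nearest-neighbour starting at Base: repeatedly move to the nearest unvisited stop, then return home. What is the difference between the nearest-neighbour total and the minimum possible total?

Base: P=3, K=14, Q=16, E=22, M=28 ⇒ P
P: Q=13, K=17, E=19, M=27 ⇒ Q
Q: K=30, E=32, M=39 ⇒ K
K: M=26, E=36 ⇒ M
M: E=23 ⇒ E
NN route Base → P → Q → K → M → E → Base costs 117.
Optimal: Base → K → M → E → P → Q → Base costs 111 (by enumerating all 60 distinct tours).
Excess = 117 − 111 = 6.

The nearest-neighbour route is 6 m longer than optimal.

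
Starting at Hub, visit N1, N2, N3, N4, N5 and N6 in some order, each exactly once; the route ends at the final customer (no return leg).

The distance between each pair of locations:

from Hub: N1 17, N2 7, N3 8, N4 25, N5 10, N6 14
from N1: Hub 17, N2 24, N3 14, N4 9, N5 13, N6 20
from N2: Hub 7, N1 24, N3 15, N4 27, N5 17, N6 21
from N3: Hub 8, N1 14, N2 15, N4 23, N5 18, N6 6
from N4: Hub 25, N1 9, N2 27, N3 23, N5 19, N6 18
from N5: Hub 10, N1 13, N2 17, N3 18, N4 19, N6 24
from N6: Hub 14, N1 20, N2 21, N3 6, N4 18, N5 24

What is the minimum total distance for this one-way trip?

68 — the minimum one-way total.

There are 6! = 720 possible orderings.
Hub - N1 - N2 - N3 - N4 - N5 - N6: 17+24+15+23+19+24 = 122
Hub - N1 - N2 - N3 - N4 - N6 - N5: 17+24+15+23+18+24 = 121
Hub - N1 - N2 - N3 - N5 - N4 - N6: 17+24+15+18+19+18 = 111
Hub - N1 - N2 - N3 - N5 - N6 - N4: 17+24+15+18+24+18 = 116
Hub - N1 - N2 - N3 - N6 - N4 - N5: 17+24+15+6+18+19 = 99
Hub - N1 - N2 - N3 - N6 - N5 - N4: 17+24+15+6+24+19 = 105
Hub - N1 - N2 - N4 - N3 - N5 - N6: 17+24+27+23+18+24 = 133
Hub - N1 - N2 - N4 - N3 - N6 - N5: 17+24+27+23+6+24 = 121
… (712 more)
Hub - N2 - N3 - N6 - N4 - N1 - N5: 7+15+6+18+9+13 = 68  ← best
The minimum is 68.
One shortest path: Hub → N2 → N3 → N6 → N4 → N1 → N5.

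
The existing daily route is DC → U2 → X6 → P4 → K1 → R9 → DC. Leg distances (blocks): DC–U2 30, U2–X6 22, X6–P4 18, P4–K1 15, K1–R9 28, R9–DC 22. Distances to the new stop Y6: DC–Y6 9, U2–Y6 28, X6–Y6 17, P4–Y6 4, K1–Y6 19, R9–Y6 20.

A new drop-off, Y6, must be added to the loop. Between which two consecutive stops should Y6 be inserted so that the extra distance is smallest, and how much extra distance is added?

Insertion cost between consecutive stops i–j is d(i,Y6) + d(Y6,j) − d(i,j):
  between DC and U2: 9 + 28 − 30 = 7
  between U2 and X6: 28 + 17 − 22 = 23
  between X6 and P4: 17 + 4 − 18 = 3
  between P4 and K1: 4 + 19 − 15 = 8
  between K1 and R9: 19 + 20 − 28 = 11
  between R9 and DC: 20 + 9 − 22 = 7
Cheapest insertion is between X6 and P4, adding 3.
New total = 135 + 3 = 138.

Adding 3 blocks by placing Y6 on the X6–P4 leg.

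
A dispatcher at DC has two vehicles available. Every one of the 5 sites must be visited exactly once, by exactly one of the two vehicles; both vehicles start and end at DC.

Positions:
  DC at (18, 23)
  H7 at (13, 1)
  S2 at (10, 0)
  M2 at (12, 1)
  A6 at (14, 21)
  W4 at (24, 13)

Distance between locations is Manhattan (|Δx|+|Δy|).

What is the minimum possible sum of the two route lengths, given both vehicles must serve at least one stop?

86 — the smallest possible combined total.

Try each way of splitting the stops between the two vehicles (each non-empty) and, for each split, find the best tour for each vehicle:
  {H7} + {S2, M2, A6, W4}: 54 + 74 = 128
  {S2} + {H7, M2, A6, W4}: 62 + 68 = 130
  {H7, S2} + {M2, A6, W4}: 62 + 68 = 130
  {M2} + {H7, S2, A6, W4}: 56 + 74 = 130
  {H7, M2} + {S2, A6, W4}: 56 + 74 = 130
  {S2, M2} + {H7, A6, W4}: 62 + 66 = 128
  … (15 splits in total)
  {A6} + {H7, S2, M2, W4}: 12 + 74 = 86  ← best
Best: vehicle 1 DC → A6 → DC = 12; vehicle 2 DC → H7 → S2 → M2 → W4 → DC = 74; combined 86.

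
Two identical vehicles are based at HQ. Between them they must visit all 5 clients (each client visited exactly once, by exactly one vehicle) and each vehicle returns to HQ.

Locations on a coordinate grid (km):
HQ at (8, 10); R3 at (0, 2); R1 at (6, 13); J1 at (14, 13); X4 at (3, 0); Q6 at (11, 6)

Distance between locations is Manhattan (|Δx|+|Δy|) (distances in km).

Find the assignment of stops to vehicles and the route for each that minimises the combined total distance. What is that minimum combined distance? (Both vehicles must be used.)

Try each way of splitting the stops between the two vehicles (each non-empty) and, for each split, find the best tour for each vehicle:
  {R3} + {R1, J1, X4, Q6}: 32 + 52 = 84
  {R1} + {R3, J1, X4, Q6}: 10 + 54 = 64
  {R3, R1} + {J1, X4, Q6}: 38 + 48 = 86
  {J1} + {R3, R1, X4, Q6}: 18 + 48 = 66
  {R3, J1} + {R1, X4, Q6}: 50 + 42 = 92
  {R1, J1} + {R3, X4, Q6}: 22 + 42 = 64
  … (15 splits in total)
Best: vehicle 1 HQ → R1 → HQ = 10; vehicle 2 HQ → R3 → X4 → Q6 → J1 → HQ = 54; combined 64.

64 km — the smallest possible combined total.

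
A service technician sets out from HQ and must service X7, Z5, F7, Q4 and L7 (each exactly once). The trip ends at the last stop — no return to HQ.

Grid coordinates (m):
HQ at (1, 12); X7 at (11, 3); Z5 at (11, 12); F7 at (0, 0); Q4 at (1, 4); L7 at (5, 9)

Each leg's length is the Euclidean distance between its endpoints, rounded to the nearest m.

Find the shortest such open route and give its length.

35 m — the minimum one-way total.

There are 5! = 120 possible orderings.
HQ→X7→Z5→F7→Q4→L7: 13+9+16+4+6 = 48
HQ→X7→Z5→F7→L7→Q4: 13+9+16+10+6 = 54
HQ→X7→Z5→Q4→F7→L7: 13+9+13+4+10 = 49
HQ→X7→Z5→Q4→L7→F7: 13+9+13+6+10 = 51
HQ→X7→Z5→L7→F7→Q4: 13+9+7+10+4 = 43
HQ→X7→Z5→L7→Q4→F7: 13+9+7+6+4 = 39
HQ→X7→F7→Z5→Q4→L7: 13+11+16+13+6 = 59
HQ→X7→F7→Z5→L7→Q4: 13+11+16+7+6 = 53
HQ→X7→F7→Q4→Z5→L7: 13+11+4+13+7 = 48
HQ→X7→F7→Q4→L7→Z5: 13+11+4+6+7 = 41
HQ→X7→F7→L7→Z5→Q4: 13+11+10+7+13 = 54
HQ→X7→F7→L7→Q4→Z5: 13+11+10+6+13 = 53
HQ→X7→Q4→Z5→F7→L7: 13+10+13+16+10 = 62
HQ→X7→Q4→Z5→L7→F7: 13+10+13+7+10 = 53
… (106 more)
HQ→L7→Z5→X7→Q4→F7: 5+7+9+10+4 = 35  ← best
The minimum is 35.
One shortest path: HQ → L7 → Z5 → X7 → Q4 → F7.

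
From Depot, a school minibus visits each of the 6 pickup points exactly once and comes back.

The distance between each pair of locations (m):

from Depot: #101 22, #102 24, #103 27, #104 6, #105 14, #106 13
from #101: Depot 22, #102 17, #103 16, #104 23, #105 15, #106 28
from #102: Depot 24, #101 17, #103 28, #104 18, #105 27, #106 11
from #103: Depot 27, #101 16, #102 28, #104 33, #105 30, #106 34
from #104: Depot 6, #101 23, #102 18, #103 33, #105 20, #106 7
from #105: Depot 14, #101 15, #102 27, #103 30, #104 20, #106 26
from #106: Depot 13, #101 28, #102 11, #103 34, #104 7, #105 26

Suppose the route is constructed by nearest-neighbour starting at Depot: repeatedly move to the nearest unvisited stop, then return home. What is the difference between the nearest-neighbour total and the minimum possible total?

From Depot: #104=6, #106=13, #105=14, #101=22, #102=24, #103=27 → choose #104 (6).
From #104: #106=7, #102=18, #105=20, #101=23, #103=33 → choose #106 (7).
From #106: #102=11, #105=26, #101=28, #103=34 → choose #102 (11).
From #102: #101=17, #105=27, #103=28 → choose #101 (17).
From #101: #105=15, #103=16 → choose #105 (15).
From #105: #103=30 → choose #103 (30).
NN route Depot → #104 → #106 → #102 → #101 → #105 → #103 → Depot costs 113.
Optimal: Depot → #104 → #106 → #102 → #103 → #101 → #105 → Depot costs 97 (by enumerating all 360 distinct tours).
Excess = 113 − 97 = 16.

16 m longer than the optimal tour.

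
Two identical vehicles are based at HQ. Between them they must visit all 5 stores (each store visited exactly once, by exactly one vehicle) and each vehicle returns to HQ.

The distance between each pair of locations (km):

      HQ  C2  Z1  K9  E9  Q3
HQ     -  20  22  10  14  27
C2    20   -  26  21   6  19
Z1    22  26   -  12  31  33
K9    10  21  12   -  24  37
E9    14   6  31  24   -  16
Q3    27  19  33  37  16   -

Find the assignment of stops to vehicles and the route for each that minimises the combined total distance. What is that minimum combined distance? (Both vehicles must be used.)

Check every non-empty split of the stops between the two vehicles; for each half take its own optimal tour:
  {C2} + {Z1, K9, E9, Q3}: 40 + 85 = 125
  {Z1} + {C2, K9, E9, Q3}: 44 + 80 = 124
  {C2, Z1} + {K9, E9, Q3}: 68 + 77 = 145
  {K9} + {C2, Z1, E9, Q3}: 20 + 94 = 114
  {C2, K9} + {Z1, E9, Q3}: 51 + 85 = 136
  {Z1, K9} + {C2, E9, Q3}: 44 + 66 = 110
  … (15 splits in total)
Best: vehicle 1 HQ → Z1 → K9 → HQ = 44; vehicle 2 HQ → E9 → C2 → Q3 → HQ = 66; combined 110.

110 km — the smallest possible combined total.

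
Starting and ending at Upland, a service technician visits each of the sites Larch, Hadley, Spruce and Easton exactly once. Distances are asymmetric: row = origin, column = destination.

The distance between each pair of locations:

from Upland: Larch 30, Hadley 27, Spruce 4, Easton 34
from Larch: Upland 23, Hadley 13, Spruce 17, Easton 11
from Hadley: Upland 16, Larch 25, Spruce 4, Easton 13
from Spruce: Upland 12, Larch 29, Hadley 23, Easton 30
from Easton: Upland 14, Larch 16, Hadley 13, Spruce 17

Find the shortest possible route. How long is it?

70 — the shortest possible round trip.

Upland → Larch → Hadley → Spruce → Easton → Upland: 30+13+4+30+14 = 91
Upland → Larch → Hadley → Easton → Spruce → Upland: 30+13+13+17+12 = 85
Upland → Larch → Spruce → Hadley → Easton → Upland: 30+17+23+13+14 = 97
Upland → Larch → Spruce → Easton → Hadley → Upland: 30+17+30+13+16 = 106
Upland → Larch → Easton → Hadley → Spruce → Upland: 30+11+13+4+12 = 70
Upland → Larch → Easton → Spruce → Hadley → Upland: 30+11+17+23+16 = 97
Upland → Hadley → Larch → Spruce → Easton → Upland: 27+25+17+30+14 = 113
Upland → Hadley → Larch → Easton → Spruce → Upland: 27+25+11+17+12 = 92
Upland → Hadley → Spruce → Larch → Easton → Upland: 27+4+29+11+14 = 85
Upland → Hadley → Spruce → Easton → Larch → Upland: 27+4+30+16+23 = 100
Upland → Hadley → Easton → Larch → Spruce → Upland: 27+13+16+17+12 = 85
Upland → Hadley → Easton → Spruce → Larch → Upland: 27+13+17+29+23 = 109
Upland → Spruce → Larch → Hadley → Easton → Upland: 4+29+13+13+14 = 73
Upland → Spruce → Larch → Easton → Hadley → Upland: 4+29+11+13+16 = 73
… (10 more)
The minimum is 70.
One optimal route: Upland → Larch → Easton → Hadley → Spruce → Upland.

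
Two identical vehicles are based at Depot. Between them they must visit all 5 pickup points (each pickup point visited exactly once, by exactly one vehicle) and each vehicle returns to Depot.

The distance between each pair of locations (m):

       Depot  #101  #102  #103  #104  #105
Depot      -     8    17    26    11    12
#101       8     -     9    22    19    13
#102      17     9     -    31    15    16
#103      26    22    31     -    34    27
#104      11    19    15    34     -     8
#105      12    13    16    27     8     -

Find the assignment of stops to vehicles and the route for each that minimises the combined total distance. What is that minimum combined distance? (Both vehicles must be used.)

There are 2^4 − 1 = 15 ways to divide the 5 stops into two non-empty groups. For each, the best each vehicle can do is its own shortest tour through its group:
  {#101} + {#102, #103, #104, #105}: 16 + 92 = 108
  {#102} + {#101, #103, #104, #105}: 34 + 76 = 110
  {#101, #102} + {#103, #104, #105}: 34 + 72 = 106
  {#103} + {#101, #102, #104, #105}: 52 + 52 = 104
  {#101, #103} + {#102, #104, #105}: 56 + 52 = 108
  {#102, #103} + {#101, #104, #105}: 74 + 40 = 114
  … (15 splits in total)
Best: vehicle 1 Depot → #103 → Depot = 52; vehicle 2 Depot → #101 → #102 → #104 → #105 → Depot = 52; combined 104.

104 m — the smallest possible combined total.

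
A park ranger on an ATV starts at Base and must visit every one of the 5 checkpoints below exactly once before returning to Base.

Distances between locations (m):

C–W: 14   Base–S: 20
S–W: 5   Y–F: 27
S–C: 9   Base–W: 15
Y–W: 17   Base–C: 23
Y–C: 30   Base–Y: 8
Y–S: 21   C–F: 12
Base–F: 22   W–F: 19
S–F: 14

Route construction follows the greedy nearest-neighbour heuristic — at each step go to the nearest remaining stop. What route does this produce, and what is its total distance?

73 m along Base → Y → W → S → C → F → Base.

At Base the remaining stops are Y 8, W 15, S 20, F 22, C 23; go to Y.
At Y the remaining stops are W 17, S 21, F 27, C 30; go to W.
At W the remaining stops are S 5, C 14, F 19; go to S.
At S the remaining stops are C 9, F 14; go to C.
At C the remaining stops are F 12; go to F.
Return F→Base: 22.
Total = 8 + 17 + 5 + 9 + 12 + 22 = 73.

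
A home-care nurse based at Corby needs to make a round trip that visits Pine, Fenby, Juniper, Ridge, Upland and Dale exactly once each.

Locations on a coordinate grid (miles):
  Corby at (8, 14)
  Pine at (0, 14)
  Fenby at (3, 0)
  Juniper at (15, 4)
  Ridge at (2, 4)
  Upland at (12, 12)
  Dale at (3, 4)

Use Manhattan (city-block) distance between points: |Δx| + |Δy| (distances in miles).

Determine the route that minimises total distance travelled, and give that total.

Shortest round trip = 58 miles.

There are 360 distinct closed tours to check (reversals are equivalent).
Corby - Pine - Fenby - Juniper - Ridge - Upland - Dale - Corby: 8+17+16+13+18+17+15 = 104
Corby - Pine - Fenby - Juniper - Ridge - Dale - Upland - Corby: 8+17+16+13+1+17+6 = 78
Corby - Pine - Fenby - Juniper - Upland - Ridge - Dale - Corby: 8+17+16+11+18+1+15 = 86
Corby - Pine - Fenby - Juniper - Upland - Dale - Ridge - Corby: 8+17+16+11+17+1+16 = 86
Corby - Pine - Fenby - Juniper - Dale - Ridge - Upland - Corby: 8+17+16+12+1+18+6 = 78
Corby - Pine - Fenby - Juniper - Dale - Upland - Ridge - Corby: 8+17+16+12+17+18+16 = 104
Corby - Pine - Fenby - Ridge - Juniper - Upland - Dale - Corby: 8+17+5+13+11+17+15 = 86
Corby - Pine - Fenby - Ridge - Juniper - Dale - Upland - Corby: 8+17+5+13+12+17+6 = 78
… (352 more)
Corby - Pine - Ridge - Fenby - Dale - Juniper - Upland - Corby: 8+12+5+4+12+11+6 = 58  ← best
The minimum is 58.
One optimal route: Corby → Pine → Ridge → Fenby → Dale → Juniper → Upland → Corby (or its reverse).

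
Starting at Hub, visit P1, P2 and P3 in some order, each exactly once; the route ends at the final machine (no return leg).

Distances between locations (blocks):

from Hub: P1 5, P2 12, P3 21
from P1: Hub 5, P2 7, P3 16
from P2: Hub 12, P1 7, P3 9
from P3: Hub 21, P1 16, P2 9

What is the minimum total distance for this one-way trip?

There are 3! = 6 possible orderings.
Hub→P1→P2→P3: 5+7+9 = 21
Hub→P1→P3→P2: 5+16+9 = 30
Hub→P2→P1→P3: 12+7+16 = 35
Hub→P2→P3→P1: 12+9+16 = 37
Hub→P3→P1→P2: 21+16+7 = 44
Hub→P3→P2→P1: 21+9+7 = 37
The minimum is 21.
One shortest path: Hub → P1 → P2 → P3.

21 blocks — the minimum one-way total.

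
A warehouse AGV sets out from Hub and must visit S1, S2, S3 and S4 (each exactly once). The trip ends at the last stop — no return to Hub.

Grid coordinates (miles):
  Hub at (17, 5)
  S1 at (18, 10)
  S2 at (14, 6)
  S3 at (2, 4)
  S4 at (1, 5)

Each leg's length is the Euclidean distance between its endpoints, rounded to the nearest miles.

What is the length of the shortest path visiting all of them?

There are 4! = 24 possible orderings.
Hub → S1 → S2 → S3 → S4: 5+6+12+1 = 24
Hub → S1 → S2 → S4 → S3: 5+6+13+1 = 25
Hub → S1 → S3 → S2 → S4: 5+17+12+13 = 47
Hub → S1 → S3 → S4 → S2: 5+17+1+13 = 36
Hub → S1 → S4 → S2 → S3: 5+18+13+12 = 48
Hub → S1 → S4 → S3 → S2: 5+18+1+12 = 36
Hub → S2 → S1 → S3 → S4: 3+6+17+1 = 27
Hub → S2 → S1 → S4 → S3: 3+6+18+1 = 28
Hub → S2 → S3 → S1 → S4: 3+12+17+18 = 50
Hub → S2 → S3 → S4 → S1: 3+12+1+18 = 34
Hub → S2 → S4 → S1 → S3: 3+13+18+17 = 51
Hub → S2 → S4 → S3 → S1: 3+13+1+17 = 34
Hub → S3 → S1 → S2 → S4: 15+17+6+13 = 51
Hub → S3 → S1 → S4 → S2: 15+17+18+13 = 63
… (10 more)
The minimum is 24.
One shortest path: Hub → S1 → S2 → S3 → S4.

Minimum one-way distance = 24 miles.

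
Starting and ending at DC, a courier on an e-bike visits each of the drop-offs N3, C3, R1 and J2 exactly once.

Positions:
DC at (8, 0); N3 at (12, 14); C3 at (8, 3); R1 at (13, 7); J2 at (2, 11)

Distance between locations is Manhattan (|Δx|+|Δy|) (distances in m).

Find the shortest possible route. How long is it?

Minimum total distance: 50 m.

There are 12 distinct closed tours to check (reversals are equivalent).
DC → N3 → C3 → R1 → J2 → DC: 18+15+9+15+17 = 74
DC → N3 → C3 → J2 → R1 → DC: 18+15+14+15+12 = 74
DC → N3 → R1 → C3 → J2 → DC: 18+8+9+14+17 = 66
DC → N3 → R1 → J2 → C3 → DC: 18+8+15+14+3 = 58
DC → N3 → J2 → C3 → R1 → DC: 18+13+14+9+12 = 66
DC → N3 → J2 → R1 → C3 → DC: 18+13+15+9+3 = 58
DC → C3 → N3 → R1 → J2 → DC: 3+15+8+15+17 = 58
DC → C3 → N3 → J2 → R1 → DC: 3+15+13+15+12 = 58
DC → C3 → R1 → N3 → J2 → DC: 3+9+8+13+17 = 50
DC → C3 → J2 → N3 → R1 → DC: 3+14+13+8+12 = 50
DC → R1 → N3 → C3 → J2 → DC: 12+8+15+14+17 = 66
DC → R1 → C3 → N3 → J2 → DC: 12+9+15+13+17 = 66
The minimum is 50.
One optimal route: DC → C3 → R1 → N3 → J2 → DC (or its reverse).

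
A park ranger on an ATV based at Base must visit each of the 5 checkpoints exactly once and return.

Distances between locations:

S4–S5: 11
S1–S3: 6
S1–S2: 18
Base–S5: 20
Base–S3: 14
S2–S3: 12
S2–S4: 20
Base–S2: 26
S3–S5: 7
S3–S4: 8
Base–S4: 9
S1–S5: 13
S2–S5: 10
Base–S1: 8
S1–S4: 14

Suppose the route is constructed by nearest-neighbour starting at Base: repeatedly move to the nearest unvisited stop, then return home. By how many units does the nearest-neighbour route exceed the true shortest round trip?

Excess over optimum: 4.

Base: S1=8, S4=9, S3=14, S5=20, S2=26 ⇒ S1
S1: S3=6, S5=13, S4=14, S2=18 ⇒ S3
S3: S5=7, S4=8, S2=12 ⇒ S5
S5: S2=10, S4=11 ⇒ S2
S2: S4=20 ⇒ S4
NN route Base → S1 → S3 → S5 → S2 → S4 → Base costs 60.
Optimal: Base → S1 → S3 → S2 → S5 → S4 → Base costs 56 (by enumerating all 60 distinct tours).
Excess = 60 − 56 = 4.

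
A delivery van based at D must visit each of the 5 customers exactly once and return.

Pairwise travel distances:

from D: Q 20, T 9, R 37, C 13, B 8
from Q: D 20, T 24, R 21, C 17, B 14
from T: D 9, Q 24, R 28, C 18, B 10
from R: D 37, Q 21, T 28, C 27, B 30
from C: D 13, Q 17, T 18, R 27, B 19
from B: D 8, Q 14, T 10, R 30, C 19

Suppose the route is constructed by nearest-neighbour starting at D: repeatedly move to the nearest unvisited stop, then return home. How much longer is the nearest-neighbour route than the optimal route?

D: B=8, T=9, C=13, Q=20, R=37 ⇒ B
B: T=10, Q=14, C=19, R=30 ⇒ T
T: C=18, Q=24, R=28 ⇒ C
C: Q=17, R=27 ⇒ Q
Q: R=21 ⇒ R
NN route D → B → T → C → Q → R → D costs 111.
Optimal: D → T → B → Q → R → C → D costs 94 (by enumerating all 60 distinct tours).
Excess = 111 − 94 = 17.

17 longer than the optimal tour.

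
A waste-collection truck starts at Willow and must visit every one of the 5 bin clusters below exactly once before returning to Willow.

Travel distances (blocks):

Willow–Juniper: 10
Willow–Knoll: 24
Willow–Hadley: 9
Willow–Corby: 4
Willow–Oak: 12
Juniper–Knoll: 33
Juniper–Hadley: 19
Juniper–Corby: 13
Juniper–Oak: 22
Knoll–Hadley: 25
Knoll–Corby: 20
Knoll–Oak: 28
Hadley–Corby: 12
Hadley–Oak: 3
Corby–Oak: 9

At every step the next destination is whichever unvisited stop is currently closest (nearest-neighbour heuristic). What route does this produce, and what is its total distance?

92 blocks along Willow → Corby → Oak → Hadley → Juniper → Knoll → Willow.

From Willow: distances to unvisited — Corby=4, Hadley=9, Juniper=10, Oak=12, Knoll=24. Nearest is Corby (4).
From Corby: distances to unvisited — Oak=9, Hadley=12, Juniper=13, Knoll=20. Nearest is Oak (9).
From Oak: distances to unvisited — Hadley=3, Juniper=22, Knoll=28. Nearest is Hadley (3).
From Hadley: distances to unvisited — Juniper=19, Knoll=25. Nearest is Juniper (19).
From Juniper: distances to unvisited — Knoll=33. Nearest is Knoll (33).
Return Knoll→Willow: 24.
Total = 4 + 9 + 3 + 19 + 33 + 24 = 92.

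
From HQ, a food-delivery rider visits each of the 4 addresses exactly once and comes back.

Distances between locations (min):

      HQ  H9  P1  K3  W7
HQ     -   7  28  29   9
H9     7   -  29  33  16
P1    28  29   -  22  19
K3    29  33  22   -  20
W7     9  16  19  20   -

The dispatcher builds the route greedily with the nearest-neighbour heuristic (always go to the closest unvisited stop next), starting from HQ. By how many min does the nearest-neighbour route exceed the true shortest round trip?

HQ: H9=7, W7=9, P1=28, K3=29 ⇒ H9
H9: W7=16, P1=29, K3=33 ⇒ W7
W7: P1=19, K3=20 ⇒ P1
P1: K3=22 ⇒ K3
NN route HQ → H9 → W7 → P1 → K3 → HQ costs 93.
Optimal: HQ → H9 → P1 → K3 → W7 → HQ costs 87 (by enumerating all 12 distinct tours).
Excess = 93 − 87 = 6.

The nearest-neighbour route is 6 min longer than optimal.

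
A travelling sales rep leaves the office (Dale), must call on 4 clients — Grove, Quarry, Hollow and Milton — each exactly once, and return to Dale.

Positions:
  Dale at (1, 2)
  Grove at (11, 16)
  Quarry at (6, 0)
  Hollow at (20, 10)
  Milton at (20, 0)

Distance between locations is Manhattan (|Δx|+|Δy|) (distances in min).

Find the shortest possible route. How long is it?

Dale→Grove→Quarry→Hollow→Milton→Dale: 24+21+24+10+21 = 100
Dale→Grove→Quarry→Milton→Hollow→Dale: 24+21+14+10+27 = 96
Dale→Grove→Hollow→Quarry→Milton→Dale: 24+15+24+14+21 = 98
Dale→Grove→Hollow→Milton→Quarry→Dale: 24+15+10+14+7 = 70
Dale→Grove→Milton→Quarry→Hollow→Dale: 24+25+14+24+27 = 114
Dale→Grove→Milton→Hollow→Quarry→Dale: 24+25+10+24+7 = 90
Dale→Quarry→Grove→Hollow→Milton→Dale: 7+21+15+10+21 = 74
Dale→Quarry→Grove→Milton→Hollow→Dale: 7+21+25+10+27 = 90
Dale→Quarry→Hollow→Grove→Milton→Dale: 7+24+15+25+21 = 92
Dale→Quarry→Milton→Grove→Hollow→Dale: 7+14+25+15+27 = 88
Dale→Hollow→Grove→Quarry→Milton→Dale: 27+15+21+14+21 = 98
Dale→Hollow→Quarry→Grove→Milton→Dale: 27+24+21+25+21 = 118
The minimum is 70.
One optimal route: Dale → Grove → Hollow → Milton → Quarry → Dale (or its reverse).

70 min — the shortest possible round trip.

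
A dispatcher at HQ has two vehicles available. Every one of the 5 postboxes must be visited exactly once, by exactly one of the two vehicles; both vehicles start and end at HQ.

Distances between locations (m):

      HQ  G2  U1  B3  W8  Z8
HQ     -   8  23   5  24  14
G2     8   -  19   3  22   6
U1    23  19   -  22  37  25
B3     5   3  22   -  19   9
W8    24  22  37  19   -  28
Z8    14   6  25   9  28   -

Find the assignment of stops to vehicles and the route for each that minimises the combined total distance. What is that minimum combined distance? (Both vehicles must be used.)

Minimum combined distance: 110 m.

There are 2^4 − 1 = 15 ways to divide the 5 stops into two non-empty groups. For each, the best each vehicle can do is its own shortest tour through its group:
  {G2} + {U1, B3, W8, Z8}: 16 + 100 = 116
  {U1} + {G2, B3, W8, Z8}: 46 + 66 = 112
  {G2, U1} + {B3, W8, Z8}: 50 + 66 = 116
  {B3} + {G2, U1, W8, Z8}: 10 + 100 = 110
  {G2, B3} + {U1, W8, Z8}: 16 + 100 = 116
  {U1, B3} + {G2, W8, Z8}: 50 + 66 = 116
  … (15 splits in total)
Best: vehicle 1 HQ → B3 → HQ = 10; vehicle 2 HQ → G2 → Z8 → U1 → W8 → HQ = 100; combined 110.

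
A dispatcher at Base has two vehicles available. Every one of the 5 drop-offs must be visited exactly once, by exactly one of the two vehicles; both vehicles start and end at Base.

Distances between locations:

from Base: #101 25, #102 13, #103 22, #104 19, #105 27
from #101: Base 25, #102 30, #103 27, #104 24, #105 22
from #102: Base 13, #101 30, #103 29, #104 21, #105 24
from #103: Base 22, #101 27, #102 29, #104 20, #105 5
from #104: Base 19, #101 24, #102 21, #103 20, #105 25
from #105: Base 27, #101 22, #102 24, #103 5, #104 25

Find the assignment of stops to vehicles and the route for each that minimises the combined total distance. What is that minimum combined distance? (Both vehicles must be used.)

Minimum combined distance: 117.

Check every non-empty split of the stops between the two vehicles; for each half take its own optimal tour:
  {#101} + {#102, #103, #104, #105}: 50 + 81 = 131
  {#102} + {#101, #103, #104, #105}: 26 + 91 = 117
  {#101, #102} + {#103, #104, #105}: 68 + 71 = 139
  {#103} + {#101, #102, #104, #105}: 44 + 102 = 146
  {#101, #103} + {#102, #104, #105}: 74 + 81 = 155
  {#102, #103} + {#101, #104, #105}: 64 + 91 = 155
  … (15 splits in total)
Best: vehicle 1 Base → #102 → Base = 26; vehicle 2 Base → #101 → #105 → #103 → #104 → Base = 91; combined 117.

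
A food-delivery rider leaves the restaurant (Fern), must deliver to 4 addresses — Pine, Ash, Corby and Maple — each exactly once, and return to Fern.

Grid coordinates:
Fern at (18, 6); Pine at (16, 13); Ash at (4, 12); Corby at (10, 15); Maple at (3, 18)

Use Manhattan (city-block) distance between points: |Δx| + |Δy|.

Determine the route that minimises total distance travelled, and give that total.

Fern - Pine - Ash - Corby - Maple - Fern: 9+13+9+10+27 = 68
Fern - Pine - Ash - Maple - Corby - Fern: 9+13+7+10+17 = 56
Fern - Pine - Corby - Ash - Maple - Fern: 9+8+9+7+27 = 60
Fern - Pine - Corby - Maple - Ash - Fern: 9+8+10+7+20 = 54
Fern - Pine - Maple - Ash - Corby - Fern: 9+18+7+9+17 = 60
Fern - Pine - Maple - Corby - Ash - Fern: 9+18+10+9+20 = 66
Fern - Ash - Pine - Corby - Maple - Fern: 20+13+8+10+27 = 78
Fern - Ash - Pine - Maple - Corby - Fern: 20+13+18+10+17 = 78
Fern - Ash - Corby - Pine - Maple - Fern: 20+9+8+18+27 = 82
Fern - Ash - Maple - Pine - Corby - Fern: 20+7+18+8+17 = 70
Fern - Corby - Pine - Ash - Maple - Fern: 17+8+13+7+27 = 72
Fern - Corby - Ash - Pine - Maple - Fern: 17+9+13+18+27 = 84
The minimum is 54.
One optimal route: Fern → Pine → Corby → Maple → Ash → Fern (or its reverse).

54 — the shortest possible round trip.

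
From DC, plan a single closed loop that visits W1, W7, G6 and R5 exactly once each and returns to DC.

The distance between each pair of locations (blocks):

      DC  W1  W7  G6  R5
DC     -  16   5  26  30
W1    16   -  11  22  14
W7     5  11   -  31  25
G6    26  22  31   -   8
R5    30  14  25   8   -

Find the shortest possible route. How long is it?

There are 12 distinct closed tours to check (reversals are equivalent).
DC - W1 - W7 - G6 - R5 - DC: 16+11+31+8+30 = 96
DC - W1 - W7 - R5 - G6 - DC: 16+11+25+8+26 = 86
DC - W1 - G6 - W7 - R5 - DC: 16+22+31+25+30 = 124
DC - W1 - G6 - R5 - W7 - DC: 16+22+8+25+5 = 76
DC - W1 - R5 - W7 - G6 - DC: 16+14+25+31+26 = 112
DC - W1 - R5 - G6 - W7 - DC: 16+14+8+31+5 = 74
DC - W7 - W1 - G6 - R5 - DC: 5+11+22+8+30 = 76
DC - W7 - W1 - R5 - G6 - DC: 5+11+14+8+26 = 64
DC - W7 - G6 - W1 - R5 - DC: 5+31+22+14+30 = 102
DC - W7 - R5 - W1 - G6 - DC: 5+25+14+22+26 = 92
DC - G6 - W1 - W7 - R5 - DC: 26+22+11+25+30 = 114
DC - G6 - W7 - W1 - R5 - DC: 26+31+11+14+30 = 112
The minimum is 64.
One optimal route: DC → W7 → W1 → R5 → G6 → DC (or its reverse).

64 blocks — the shortest possible round trip.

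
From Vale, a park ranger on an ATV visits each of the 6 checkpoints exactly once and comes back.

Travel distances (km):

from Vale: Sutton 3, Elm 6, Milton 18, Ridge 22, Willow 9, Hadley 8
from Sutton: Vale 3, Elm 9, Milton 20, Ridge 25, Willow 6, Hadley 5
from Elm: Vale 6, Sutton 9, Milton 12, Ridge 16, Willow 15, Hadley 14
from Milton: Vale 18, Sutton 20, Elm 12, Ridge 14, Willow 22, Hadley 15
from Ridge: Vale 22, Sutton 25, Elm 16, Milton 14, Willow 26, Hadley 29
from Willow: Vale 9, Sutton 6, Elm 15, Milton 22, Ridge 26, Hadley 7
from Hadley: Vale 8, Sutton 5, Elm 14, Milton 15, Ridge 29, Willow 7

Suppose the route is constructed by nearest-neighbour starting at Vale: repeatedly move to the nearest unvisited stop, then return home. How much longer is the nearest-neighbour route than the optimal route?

From Vale: Sutton=3, Elm=6, Hadley=8, Willow=9, Milton=18, Ridge=22 → choose Sutton (3).
From Sutton: Hadley=5, Willow=6, Elm=9, Milton=20, Ridge=25 → choose Hadley (5).
From Hadley: Willow=7, Elm=14, Milton=15, Ridge=29 → choose Willow (7).
From Willow: Elm=15, Milton=22, Ridge=26 → choose Elm (15).
From Elm: Milton=12, Ridge=16 → choose Milton (12).
From Milton: Ridge=14 → choose Ridge (14).
NN route Vale → Sutton → Hadley → Willow → Elm → Milton → Ridge → Vale costs 78.
Optimal: Vale → Sutton → Willow → Hadley → Milton → Ridge → Elm → Vale costs 67 (by enumerating all 360 distinct tours).
Excess = 78 − 67 = 11.

The nearest-neighbour route is 11 km longer than optimal.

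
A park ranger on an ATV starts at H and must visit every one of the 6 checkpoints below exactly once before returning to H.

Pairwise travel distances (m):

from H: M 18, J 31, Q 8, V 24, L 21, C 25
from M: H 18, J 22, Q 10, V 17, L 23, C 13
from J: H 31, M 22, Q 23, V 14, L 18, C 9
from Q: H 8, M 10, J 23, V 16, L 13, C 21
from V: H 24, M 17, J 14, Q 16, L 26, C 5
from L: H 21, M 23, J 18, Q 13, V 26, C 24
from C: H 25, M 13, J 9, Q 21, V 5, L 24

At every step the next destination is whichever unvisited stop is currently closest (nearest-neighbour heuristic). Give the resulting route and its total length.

At H the remaining stops are Q 8, M 18, L 21, V 24, C 25, J 31; go to Q.
At Q the remaining stops are M 10, L 13, V 16, C 21, J 23; go to M.
At M the remaining stops are C 13, V 17, J 22, L 23; go to C.
At C the remaining stops are V 5, J 9, L 24; go to V.
At V the remaining stops are J 14, L 26; go to J.
At J the remaining stops are L 18; go to L.
Return L→H: 21.
Total = 8 + 10 + 13 + 5 + 14 + 18 + 21 = 89.

Total distance 89 m via the nearest-neighbour route H → Q → M → C → V → J → L → H.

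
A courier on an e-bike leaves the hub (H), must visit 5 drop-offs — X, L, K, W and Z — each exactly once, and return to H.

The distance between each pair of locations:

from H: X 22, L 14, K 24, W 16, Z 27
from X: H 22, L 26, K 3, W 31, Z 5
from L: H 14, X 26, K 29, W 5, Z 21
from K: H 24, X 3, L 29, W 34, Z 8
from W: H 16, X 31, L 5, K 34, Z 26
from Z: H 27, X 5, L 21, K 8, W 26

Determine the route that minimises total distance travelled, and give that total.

With 5 stops there are 5!/2 = 60 distinct round trips (a route and its reverse cost the same).
H→X→L→K→W→Z→H: 22+26+29+34+26+27 = 164
H→X→L→K→Z→W→H: 22+26+29+8+26+16 = 127
H→X→L→W→K→Z→H: 22+26+5+34+8+27 = 122
H→X→L→W→Z→K→H: 22+26+5+26+8+24 = 111
H→X→L→Z→K→W→H: 22+26+21+8+34+16 = 127
H→X→L→Z→W→K→H: 22+26+21+26+34+24 = 153
H→X→K→L→W→Z→H: 22+3+29+5+26+27 = 112
H→X→K→L→Z→W→H: 22+3+29+21+26+16 = 117
H→X→K→W→L→Z→H: 22+3+34+5+21+27 = 112
H→X→K→W→Z→L→H: 22+3+34+26+21+14 = 120
H→X→K→Z→L→W→H: 22+3+8+21+5+16 = 75
H→X→K→Z→W→L→H: 22+3+8+26+5+14 = 78
H→X→W→L→K→Z→H: 22+31+5+29+8+27 = 122
H→X→W→L→Z→K→H: 22+31+5+21+8+24 = 111
… (46 more)
H→K→X→Z→L→W→H: 24+3+5+21+5+16 = 74  ← best
The minimum is 74.
One optimal route: H → K → X → Z → L → W → H (or its reverse).

74 — the shortest possible round trip.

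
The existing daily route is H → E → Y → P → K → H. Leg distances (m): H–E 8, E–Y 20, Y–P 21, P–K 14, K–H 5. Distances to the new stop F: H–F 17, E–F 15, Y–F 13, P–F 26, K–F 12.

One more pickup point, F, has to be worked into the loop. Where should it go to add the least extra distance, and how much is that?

Insertion cost between consecutive stops i–j is d(i,F) + d(F,j) − d(i,j):
  between H and E: 17 + 15 − 8 = 24
  between E and Y: 15 + 13 − 20 = 8
  between Y and P: 13 + 26 − 21 = 18
  between P and K: 26 + 12 − 14 = 24
  between K and H: 12 + 17 − 5 = 24
Cheapest insertion is between E and Y, adding 8.
New total = 68 + 8 = 76.

Adding 8 m by placing F on the E–Y leg.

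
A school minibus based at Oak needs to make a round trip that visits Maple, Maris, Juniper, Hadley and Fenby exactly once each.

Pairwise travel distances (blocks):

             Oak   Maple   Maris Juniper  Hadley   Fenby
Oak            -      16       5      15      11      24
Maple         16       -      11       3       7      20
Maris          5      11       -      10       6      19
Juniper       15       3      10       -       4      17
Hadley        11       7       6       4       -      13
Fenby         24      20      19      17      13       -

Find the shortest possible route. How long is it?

Minimum total distance: 60 blocks.

Oak→Maple→Maris→Juniper→Hadley→Fenby→Oak: 16+11+10+4+13+24 = 78
Oak→Maple→Maris→Juniper→Fenby→Hadley→Oak: 16+11+10+17+13+11 = 78
Oak→Maple→Maris→Hadley→Juniper→Fenby→Oak: 16+11+6+4+17+24 = 78
Oak→Maple→Maris→Hadley→Fenby→Juniper→Oak: 16+11+6+13+17+15 = 78
Oak→Maple→Maris→Fenby→Juniper→Hadley→Oak: 16+11+19+17+4+11 = 78
Oak→Maple→Maris→Fenby→Hadley→Juniper→Oak: 16+11+19+13+4+15 = 78
Oak→Maple→Juniper→Maris→Hadley→Fenby→Oak: 16+3+10+6+13+24 = 72
Oak→Maple→Juniper→Maris→Fenby→Hadley→Oak: 16+3+10+19+13+11 = 72
Oak→Maple→Juniper→Hadley→Maris→Fenby→Oak: 16+3+4+6+19+24 = 72
Oak→Maple→Juniper→Hadley→Fenby→Maris→Oak: 16+3+4+13+19+5 = 60
Oak→Maple→Juniper→Fenby→Maris→Hadley→Oak: 16+3+17+19+6+11 = 72
Oak→Maple→Juniper→Fenby→Hadley→Maris→Oak: 16+3+17+13+6+5 = 60
Oak→Maple→Hadley→Maris→Juniper→Fenby→Oak: 16+7+6+10+17+24 = 80
Oak→Maple→Hadley→Maris→Fenby→Juniper→Oak: 16+7+6+19+17+15 = 80
… (46 more)
The minimum is 60.
One optimal route: Oak → Maple → Juniper → Hadley → Fenby → Maris → Oak (or its reverse).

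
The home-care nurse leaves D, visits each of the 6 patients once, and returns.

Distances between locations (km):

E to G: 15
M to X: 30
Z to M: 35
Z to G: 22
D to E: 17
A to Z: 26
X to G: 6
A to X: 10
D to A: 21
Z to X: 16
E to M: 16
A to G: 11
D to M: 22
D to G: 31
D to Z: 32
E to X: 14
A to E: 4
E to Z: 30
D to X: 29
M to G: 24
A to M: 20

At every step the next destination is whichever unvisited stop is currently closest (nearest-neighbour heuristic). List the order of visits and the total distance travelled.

From D: distances to unvisited — E=17, A=21, M=22, X=29, G=31, Z=32. Nearest is E (17).
From E: distances to unvisited — A=4, X=14, G=15, M=16, Z=30. Nearest is A (4).
From A: distances to unvisited — X=10, G=11, M=20, Z=26. Nearest is X (10).
From X: distances to unvisited — G=6, Z=16, M=30. Nearest is G (6).
From G: distances to unvisited — Z=22, M=24. Nearest is Z (22).
From Z: distances to unvisited — M=35. Nearest is M (35).
Return M→D: 22.
Total = 17 + 4 + 10 + 6 + 22 + 35 + 22 = 116.

116 km along D → E → A → X → G → Z → M → D.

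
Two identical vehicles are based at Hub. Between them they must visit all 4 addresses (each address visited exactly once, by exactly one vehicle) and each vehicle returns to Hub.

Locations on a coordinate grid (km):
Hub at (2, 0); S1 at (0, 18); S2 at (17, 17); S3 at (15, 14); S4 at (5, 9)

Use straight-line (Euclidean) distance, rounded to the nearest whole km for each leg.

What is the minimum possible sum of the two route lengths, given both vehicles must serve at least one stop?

76 km — the smallest possible combined total.

There are 2^3 − 1 = 7 ways to divide the 4 stops into two non-empty groups. For each, the best each vehicle can do is its own shortest tour through its group:
  {S1} + {S2, S3, S4}: 36 + 46 = 82
  {S2} + {S1, S3, S4}: 46 + 54 = 100
  {S1, S2} + {S3, S4}: 58 + 39 = 97
  {S3} + {S1, S2, S4}: 38 + 58 = 96
  {S1, S3} + {S2, S4}: 53 + 46 = 99
  {S2, S3} + {S1, S4}: 46 + 37 = 83
  … (7 splits in total)
  {S1, S2, S3} + {S4}: 58 + 18 = 76  ← best
Best: vehicle 1 Hub → S1 → S2 → S3 → Hub = 58; vehicle 2 Hub → S4 → Hub = 18; combined 76.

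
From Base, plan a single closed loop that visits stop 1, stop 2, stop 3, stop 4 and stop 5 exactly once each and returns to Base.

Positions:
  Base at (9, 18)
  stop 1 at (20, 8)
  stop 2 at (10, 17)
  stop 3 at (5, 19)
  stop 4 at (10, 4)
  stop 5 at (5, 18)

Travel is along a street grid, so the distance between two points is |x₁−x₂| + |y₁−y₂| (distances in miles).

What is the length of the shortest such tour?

Base → stop 1 → stop 2 → stop 3 → stop 4 → stop 5 → Base: 21+19+7+20+19+4 = 90
Base → stop 1 → stop 2 → stop 3 → stop 5 → stop 4 → Base: 21+19+7+1+19+15 = 82
Base → stop 1 → stop 2 → stop 4 → stop 3 → stop 5 → Base: 21+19+13+20+1+4 = 78
Base → stop 1 → stop 2 → stop 4 → stop 5 → stop 3 → Base: 21+19+13+19+1+5 = 78
Base → stop 1 → stop 2 → stop 5 → stop 3 → stop 4 → Base: 21+19+6+1+20+15 = 82
Base → stop 1 → stop 2 → stop 5 → stop 4 → stop 3 → Base: 21+19+6+19+20+5 = 90
Base → stop 1 → stop 3 → stop 2 → stop 4 → stop 5 → Base: 21+26+7+13+19+4 = 90
Base → stop 1 → stop 3 → stop 2 → stop 5 → stop 4 → Base: 21+26+7+6+19+15 = 94
Base → stop 1 → stop 3 → stop 4 → stop 2 → stop 5 → Base: 21+26+20+13+6+4 = 90
Base → stop 1 → stop 3 → stop 4 → stop 5 → stop 2 → Base: 21+26+20+19+6+2 = 94
Base → stop 1 → stop 3 → stop 5 → stop 2 → stop 4 → Base: 21+26+1+6+13+15 = 82
Base → stop 1 → stop 3 → stop 5 → stop 4 → stop 2 → Base: 21+26+1+19+13+2 = 82
Base → stop 1 → stop 4 → stop 2 → stop 3 → stop 5 → Base: 21+14+13+7+1+4 = 60
Base → stop 1 → stop 4 → stop 2 → stop 5 → stop 3 → Base: 21+14+13+6+1+5 = 60
… (46 more)
The minimum is 60.
One optimal route: Base → stop 1 → stop 4 → stop 2 → stop 3 → stop 5 → Base (or its reverse).

Minimum total distance: 60 miles.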